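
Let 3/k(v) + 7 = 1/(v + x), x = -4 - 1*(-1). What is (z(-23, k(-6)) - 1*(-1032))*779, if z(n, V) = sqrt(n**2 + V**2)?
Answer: 803928 + 779*sqrt(2167513)/64 ≈ 8.2185e+5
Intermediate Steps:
x = -3 (x = -4 + 1 = -3)
k(v) = 3/(-7 + 1/(-3 + v)) (k(v) = 3/(-7 + 1/(v - 3)) = 3/(-7 + 1/(-3 + v)))
z(n, V) = sqrt(V**2 + n**2)
(z(-23, k(-6)) - 1*(-1032))*779 = (sqrt((3*(3 - 1*(-6))/(-22 + 7*(-6)))**2 + (-23)**2) - 1*(-1032))*779 = (sqrt((3*(3 + 6)/(-22 - 42))**2 + 529) + 1032)*779 = (sqrt((3*9/(-64))**2 + 529) + 1032)*779 = (sqrt((3*(-1/64)*9)**2 + 529) + 1032)*779 = (sqrt((-27/64)**2 + 529) + 1032)*779 = (sqrt(729/4096 + 529) + 1032)*779 = (sqrt(2167513/4096) + 1032)*779 = (sqrt(2167513)/64 + 1032)*779 = (1032 + sqrt(2167513)/64)*779 = 803928 + 779*sqrt(2167513)/64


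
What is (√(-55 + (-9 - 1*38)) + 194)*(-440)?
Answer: -85360 - 440*I*√102 ≈ -85360.0 - 4443.8*I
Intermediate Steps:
(√(-55 + (-9 - 1*38)) + 194)*(-440) = (√(-55 + (-9 - 38)) + 194)*(-440) = (√(-55 - 47) + 194)*(-440) = (√(-102) + 194)*(-440) = (I*√102 + 194)*(-440) = (194 + I*√102)*(-440) = -85360 - 440*I*√102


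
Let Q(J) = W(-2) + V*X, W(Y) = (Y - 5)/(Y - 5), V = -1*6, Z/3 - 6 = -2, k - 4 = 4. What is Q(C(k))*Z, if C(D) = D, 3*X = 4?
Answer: -84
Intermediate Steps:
k = 8 (k = 4 + 4 = 8)
Z = 12 (Z = 18 + 3*(-2) = 18 - 6 = 12)
X = 4/3 (X = (1/3)*4 = 4/3 ≈ 1.3333)
V = -6
W(Y) = 1 (W(Y) = (-5 + Y)/(-5 + Y) = 1)
Q(J) = -7 (Q(J) = 1 - 6*4/3 = 1 - 8 = -7)
Q(C(k))*Z = -7*12 = -84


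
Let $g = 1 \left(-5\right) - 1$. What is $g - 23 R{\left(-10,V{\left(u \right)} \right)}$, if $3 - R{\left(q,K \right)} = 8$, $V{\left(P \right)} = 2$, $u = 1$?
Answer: $109$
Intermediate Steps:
$g = -6$ ($g = -5 - 1 = -6$)
$R{\left(q,K \right)} = -5$ ($R{\left(q,K \right)} = 3 - 8 = -5$)
$g - 23 R{\left(-10,V{\left(u \right)} \right)} = -6 - -115 = -6 + 115 = 109$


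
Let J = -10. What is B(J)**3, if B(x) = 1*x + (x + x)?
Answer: -27000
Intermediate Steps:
B(x) = 3*x (B(x) = x + 2*x = 3*x)
B(J)**3 = (3*(-10))**3 = (-30)**3 = -27000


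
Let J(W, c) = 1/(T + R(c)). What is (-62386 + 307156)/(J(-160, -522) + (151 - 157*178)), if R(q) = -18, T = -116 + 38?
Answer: -573120/65081 ≈ -8.8063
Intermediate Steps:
T = -78
J(W, c) = -1/96 (J(W, c) = 1/(-78 - 18) = 1/(-96) = -1/96)
(-62386 + 307156)/(J(-160, -522) + (151 - 157*178)) = (-62386 + 307156)/(-1/96 + (151 - 157*178)) = 244770/(-1/96 + (151 - 27946)) = 244770/(-1/96 - 27795) = 244770/(-2668321/96) = 244770*(-96/2668321) = -573120/65081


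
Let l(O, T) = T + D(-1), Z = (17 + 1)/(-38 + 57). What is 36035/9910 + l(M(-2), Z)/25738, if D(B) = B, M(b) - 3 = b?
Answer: 881094893/242310401 ≈ 3.6362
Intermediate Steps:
Z = 18/19 ≈ 0.94737
M(b) = 3 + b
l(O, T) = -1 + T (l(O, T) = T - 1 = -1 + T)
36035/9910 + l(M(-2), Z)/25738 = 36035/9910 + (-1 + 18/19)/25738 = 36035*(1/9910) - 1/19*1/25738 = 7207/1982 - 1/489022 = 881094893/242310401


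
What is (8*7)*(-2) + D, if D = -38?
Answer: -150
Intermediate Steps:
(8*7)*(-2) + D = (8*7)*(-2) - 38 = 56*(-2) - 38 = -112 - 38 = -150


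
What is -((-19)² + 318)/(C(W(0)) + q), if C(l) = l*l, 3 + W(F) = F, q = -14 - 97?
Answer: 679/102 ≈ 6.6569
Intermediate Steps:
q = -111
W(F) = -3 + F
C(l) = l²
-((-19)² + 318)/(C(W(0)) + q) = -((-19)² + 318)/((-3 + 0)² - 111) = -(361 + 318)/((-3)² - 111) = -679/(9 - 111) = -679/(-102) = -679*(-1)/102 = -1*(-679/102) = 679/102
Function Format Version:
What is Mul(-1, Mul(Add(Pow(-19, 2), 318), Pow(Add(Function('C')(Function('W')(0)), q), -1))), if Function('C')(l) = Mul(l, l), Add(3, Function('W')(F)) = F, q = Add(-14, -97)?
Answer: Rational(679, 102) ≈ 6.6569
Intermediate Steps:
q = -111
Function('W')(F) = Add(-3, F)
Function('C')(l) = Pow(l, 2)
Mul(-1, Mul(Add(Pow(-19, 2), 318), Pow(Add(Function('C')(Function('W')(0)), q), -1))) = Mul(-1, Mul(Add(Pow(-19, 2), 318), Pow(Add(Pow(Add(-3, 0), 2), -111), -1))) = Mul(-1, Mul(Add(361, 318), Pow(Add(Pow(-3, 2), -111), -1))) = Mul(-1, Mul(679, Pow(Add(9, -111), -1))) = Mul(-1, Mul(679, Pow(-102, -1))) = Mul(-1, Mul(679, Rational(-1, 102))) = Mul(-1, Rational(-679, 102)) = Rational(679, 102)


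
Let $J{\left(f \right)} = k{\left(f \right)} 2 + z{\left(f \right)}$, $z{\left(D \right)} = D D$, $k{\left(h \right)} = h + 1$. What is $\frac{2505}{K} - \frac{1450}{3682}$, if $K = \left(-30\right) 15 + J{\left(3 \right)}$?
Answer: $- \frac{4925630}{797153} \approx -6.179$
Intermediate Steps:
$k{\left(h \right)} = 1 + h$
$z{\left(D \right)} = D^{2}$
$J{\left(f \right)} = 2 + f^{2} + 2 f$ ($J{\left(f \right)} = \left(1 + f\right) 2 + f^{2} = \left(2 + 2 f\right) + f^{2} = 2 + f^{2} + 2 f$)
$K = -433$ ($K = \left(-30\right) 15 + \left(2 + 3^{2} + 2 \cdot 3\right) = -450 + \left(2 + 9 + 6\right) = -450 + 17 = -433$)
$\frac{2505}{K} - \frac{1450}{3682} = \frac{2505}{-433} - \frac{1450}{3682} = 2505 \left(- \frac{1}{433}\right) - \frac{725}{1841} = - \frac{2505}{433} - \frac{725}{1841} = - \frac{4925630}{797153}$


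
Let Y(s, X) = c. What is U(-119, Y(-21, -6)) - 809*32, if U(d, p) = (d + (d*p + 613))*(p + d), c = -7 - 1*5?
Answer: -277670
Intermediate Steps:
c = -12 (c = -7 - 5 = -12)
Y(s, X) = -12
U(d, p) = (d + p)*(613 + d + d*p) (U(d, p) = (d + (613 + d*p))*(d + p) = (613 + d + d*p)*(d + p) = (d + p)*(613 + d + d*p))
U(-119, Y(-21, -6)) - 809*32 = ((-119)**2 + 613*(-119) + 613*(-12) - 119*(-12) - 119*(-12)**2 - 12*(-119)**2) - 809*32 = (14161 - 72947 - 7356 + 1428 - 119*144 - 12*14161) - 1*25888 = (14161 - 72947 - 7356 + 1428 - 17136 - 169932) - 25888 = -251782 - 25888 = -277670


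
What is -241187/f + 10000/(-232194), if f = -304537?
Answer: 26478402139/35355832089 ≈ 0.74891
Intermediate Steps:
-241187/f + 10000/(-232194) = -241187/(-304537) + 10000/(-232194) = -241187*(-1/304537) + 10000*(-1/232194) = 241187/304537 - 5000/116097 = 26478402139/35355832089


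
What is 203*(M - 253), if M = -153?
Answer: -82418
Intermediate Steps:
203*(M - 253) = 203*(-153 - 253) = 203*(-406) = -82418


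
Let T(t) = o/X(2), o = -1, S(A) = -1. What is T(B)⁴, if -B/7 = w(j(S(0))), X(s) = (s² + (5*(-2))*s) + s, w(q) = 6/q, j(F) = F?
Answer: 1/38416 ≈ 2.6031e-5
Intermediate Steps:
X(s) = s² - 9*s (X(s) = (s² - 10*s) + s = s² - 9*s)
B = 42 (B = -42/(-1) = -42*(-1) = -7*(-6) = 42)
T(t) = 1/14 (T(t) = -1/(2*(-9 + 2)) = -1/(2*(-7)) = -1/(-14) = -1*(-1/14) = 1/14)
T(B)⁴ = (1/14)⁴ = 1/38416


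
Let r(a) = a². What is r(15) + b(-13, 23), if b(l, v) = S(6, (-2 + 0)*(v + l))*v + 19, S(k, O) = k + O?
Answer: -78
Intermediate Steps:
S(k, O) = O + k
b(l, v) = 19 + v*(6 - 2*l - 2*v) (b(l, v) = ((-2 + 0)*(v + l) + 6)*v + 19 = (-2*(l + v) + 6)*v + 19 = ((-2*l - 2*v) + 6)*v + 19 = (6 - 2*l - 2*v)*v + 19 = v*(6 - 2*l - 2*v) + 19 = 19 + v*(6 - 2*l - 2*v))
r(15) + b(-13, 23) = 15² + (19 - 2*23*(-3 - 13 + 23)) = 225 + (19 - 2*23*7) = 225 + (19 - 322) = 225 - 303 = -78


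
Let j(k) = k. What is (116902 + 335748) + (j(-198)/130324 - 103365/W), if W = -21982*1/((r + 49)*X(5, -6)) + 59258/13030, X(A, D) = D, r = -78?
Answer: 17584978236168187/38776244569 ≈ 4.5350e+5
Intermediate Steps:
W = -2380298/19545 (W = -21982*(-1/(6*(-78 + 49))) + 59258/13030 = -21982/((-29*(-6))) + 59258*(1/13030) = -21982/174 + 29629/6515 = -21982*1/174 + 29629/6515 = -379/3 + 29629/6515 = -2380298/19545 ≈ -121.79)
(116902 + 335748) + (j(-198)/130324 - 103365/W) = (116902 + 335748) + (-198/130324 - 103365/(-2380298/19545)) = 452650 + (-198*1/130324 - 103365*(-19545/2380298)) = 452650 + (-99/65162 + 2020268925/2380298) = 452650 + 32911132010337/38776244569 = 17584978236168187/38776244569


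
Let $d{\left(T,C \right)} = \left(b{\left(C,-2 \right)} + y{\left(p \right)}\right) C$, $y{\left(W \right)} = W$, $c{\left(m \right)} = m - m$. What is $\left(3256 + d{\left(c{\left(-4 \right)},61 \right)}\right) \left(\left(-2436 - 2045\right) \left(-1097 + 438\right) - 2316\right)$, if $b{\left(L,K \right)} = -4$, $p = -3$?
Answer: $8347425627$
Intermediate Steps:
$c{\left(m \right)} = 0$
$d{\left(T,C \right)} = - 7 C$ ($d{\left(T,C \right)} = \left(-4 - 3\right) C = - 7 C$)
$\left(3256 + d{\left(c{\left(-4 \right)},61 \right)}\right) \left(\left(-2436 - 2045\right) \left(-1097 + 438\right) - 2316\right) = \left(3256 - 427\right) \left(\left(-2436 - 2045\right) \left(-1097 + 438\right) - 2316\right) = \left(3256 - 427\right) \left(\left(-4481\right) \left(-659\right) - 2316\right) = 2829 \left(2952979 - 2316\right) = 2829 \cdot 2950663 = 8347425627$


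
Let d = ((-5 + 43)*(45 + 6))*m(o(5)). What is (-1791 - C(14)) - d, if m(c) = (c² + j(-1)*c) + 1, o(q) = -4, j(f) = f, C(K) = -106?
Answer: -42383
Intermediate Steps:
m(c) = 1 + c² - c (m(c) = (c² - c) + 1 = 1 + c² - c)
d = 40698 (d = ((-5 + 43)*(45 + 6))*(1 + (-4)² - 1*(-4)) = (38*51)*(1 + 16 + 4) = 1938*21 = 40698)
(-1791 - C(14)) - d = (-1791 - 1*(-106)) - 1*40698 = (-1791 + 106) - 40698 = -1685 - 40698 = -42383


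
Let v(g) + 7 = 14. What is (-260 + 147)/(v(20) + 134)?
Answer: -113/141 ≈ -0.80142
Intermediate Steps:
v(g) = 7 (v(g) = -7 + 14 = 7)
(-260 + 147)/(v(20) + 134) = (-260 + 147)/(7 + 134) = -113/141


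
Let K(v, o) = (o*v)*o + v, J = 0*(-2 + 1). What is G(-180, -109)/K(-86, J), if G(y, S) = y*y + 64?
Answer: -16232/43 ≈ -377.49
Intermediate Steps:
G(y, S) = 64 + y² (G(y, S) = y² + 64 = 64 + y²)
J = 0 (J = 0*(-1) = 0)
K(v, o) = v + v*o² (K(v, o) = v*o² + v = v + v*o²)
G(-180, -109)/K(-86, J) = (64 + (-180)²)/((-86*(1 + 0²))) = (64 + 32400)/((-86*(1 + 0))) = 32464/((-86*1)) = 32464/(-86) = 32464*(-1/86) = -16232/43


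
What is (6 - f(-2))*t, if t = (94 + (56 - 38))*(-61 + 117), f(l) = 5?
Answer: 6272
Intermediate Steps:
t = 6272 (t = (94 + 18)*56 = 112*56 = 6272)
(6 - f(-2))*t = (6 - 1*5)*6272 = (6 - 5)*6272 = 1*6272 = 6272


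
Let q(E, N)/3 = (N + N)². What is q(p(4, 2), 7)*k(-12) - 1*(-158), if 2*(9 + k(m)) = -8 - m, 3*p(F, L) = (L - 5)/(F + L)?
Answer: -3958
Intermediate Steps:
p(F, L) = (-5 + L)/(3*(F + L)) (p(F, L) = ((L - 5)/(F + L))/3 = ((-5 + L)/(F + L))/3 = (-5 + L)/(3*(F + L)))
q(E, N) = 12*N² (q(E, N) = 3*(N + N)² = 3*(2*N)² = 3*(4*N²) = 12*N²)
k(m) = -13 - m/2 (k(m) = -9 + (-8 - m)/2 = -9 + (-4 - m/2) = -13 - m/2)
q(p(4, 2), 7)*k(-12) - 1*(-158) = (12*7²)*(-13 - ½*(-12)) - 1*(-158) = (12*49)*(-13 + 6) + 158 = 588*(-7) + 158 = -4116 + 158 = -3958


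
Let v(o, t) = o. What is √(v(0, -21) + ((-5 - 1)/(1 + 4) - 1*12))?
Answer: I*√330/5 ≈ 3.6332*I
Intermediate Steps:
√(v(0, -21) + ((-5 - 1)/(1 + 4) - 1*12)) = √(0 + ((-5 - 1)/(1 + 4) - 1*12)) = √(0 + (-6/5 - 12)) = √(0 - 66/5) = √(-66/5) = I*√330/5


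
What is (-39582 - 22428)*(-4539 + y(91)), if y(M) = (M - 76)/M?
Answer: 1970172180/7 ≈ 2.8145e+8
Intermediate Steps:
y(M) = (-76 + M)/M
(-39582 - 22428)*(-4539 + y(91)) = (-39582 - 22428)*(-4539 + (-76 + 91)/91) = -62010*(-4539 + (1/91)*15) = -62010*(-4539 + 15/91) = -62010*(-413034/91) = 1970172180/7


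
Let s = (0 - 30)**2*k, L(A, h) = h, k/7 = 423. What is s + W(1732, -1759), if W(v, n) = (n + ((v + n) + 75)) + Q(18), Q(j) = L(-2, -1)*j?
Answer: 2663171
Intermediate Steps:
k = 2961 (k = 7*423 = 2961)
Q(j) = -j
s = 2664900 (s = (0 - 30)**2*2961 = (-30)**2*2961 = 900*2961 = 2664900)
W(v, n) = 57 + v + 2*n (W(v, n) = (n + ((v + n) + 75)) - 1*18 = (n + ((n + v) + 75)) - 18 = (n + (75 + n + v)) - 18 = (75 + v + 2*n) - 18 = 57 + v + 2*n)
s + W(1732, -1759) = 2664900 + (57 + 1732 + 2*(-1759)) = 2664900 + (57 + 1732 - 3518) = 2664900 - 1729 = 2663171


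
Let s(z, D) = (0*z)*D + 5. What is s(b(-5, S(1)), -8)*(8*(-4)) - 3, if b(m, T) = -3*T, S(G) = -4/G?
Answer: -163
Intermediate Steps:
s(z, D) = 5 (s(z, D) = 0*D + 5 = 0 + 5 = 5)
s(b(-5, S(1)), -8)*(8*(-4)) - 3 = 5*(8*(-4)) - 3 = 5*(-32) - 3 = -160 - 3 = -163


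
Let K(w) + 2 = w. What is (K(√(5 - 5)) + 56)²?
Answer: 2916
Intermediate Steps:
K(w) = -2 + w
(K(√(5 - 5)) + 56)² = ((-2 + √(5 - 5)) + 56)² = ((-2 + √0) + 56)² = ((-2 + 0) + 56)² = (-2 + 56)² = 54² = 2916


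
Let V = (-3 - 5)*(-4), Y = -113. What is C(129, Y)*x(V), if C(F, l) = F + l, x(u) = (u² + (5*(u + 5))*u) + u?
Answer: 111616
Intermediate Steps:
V = 32 (V = -8*(-4) = 32)
x(u) = u + u² + u*(25 + 5*u) (x(u) = (u² + (5*(5 + u))*u) + u = (u² + (25 + 5*u)*u) + u = (u² + u*(25 + 5*u)) + u = u + u² + u*(25 + 5*u))
C(129, Y)*x(V) = (129 - 113)*(2*32*(13 + 3*32)) = 16*(2*32*(13 + 96)) = 16*(2*32*109) = 16*6976 = 111616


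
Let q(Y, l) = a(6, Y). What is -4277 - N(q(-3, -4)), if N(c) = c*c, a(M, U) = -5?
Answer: -4302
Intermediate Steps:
q(Y, l) = -5
N(c) = c²
-4277 - N(q(-3, -4)) = -4277 - 1*(-5)² = -4277 - 1*25 = -4277 - 25 = -4302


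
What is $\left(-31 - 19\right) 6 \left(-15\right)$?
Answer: $4500$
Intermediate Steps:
$\left(-31 - 19\right) 6 \left(-15\right) = \left(-50\right) \left(-90\right) = 4500$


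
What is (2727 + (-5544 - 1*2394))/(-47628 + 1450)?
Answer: 5211/46178 ≈ 0.11285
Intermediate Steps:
(2727 + (-5544 - 1*2394))/(-47628 + 1450) = (2727 + (-5544 - 2394))/(-46178) = (2727 - 7938)*(-1/46178) = -5211*(-1/46178) = 5211/46178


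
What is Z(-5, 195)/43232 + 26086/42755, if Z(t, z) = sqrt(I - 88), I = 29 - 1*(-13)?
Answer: 26086/42755 + I*sqrt(46)/43232 ≈ 0.61013 + 0.00015688*I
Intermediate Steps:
I = 42 (I = 29 + 13 = 42)
Z(t, z) = I*sqrt(46) (Z(t, z) = sqrt(42 - 88) = sqrt(-46) = I*sqrt(46))
Z(-5, 195)/43232 + 26086/42755 = (I*sqrt(46))/43232 + 26086/42755 = (I*sqrt(46))*(1/43232) + 26086*(1/42755) = I*sqrt(46)/43232 + 26086/42755 = 26086/42755 + I*sqrt(46)/43232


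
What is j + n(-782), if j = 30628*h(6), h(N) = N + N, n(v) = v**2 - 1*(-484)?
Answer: 979544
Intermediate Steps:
n(v) = 484 + v**2 (n(v) = v**2 + 484 = 484 + v**2)
h(N) = 2*N
j = 367536 (j = 30628*(2*6) = 30628*12 = 367536)
j + n(-782) = 367536 + (484 + (-782)**2) = 367536 + (484 + 611524) = 367536 + 612008 = 979544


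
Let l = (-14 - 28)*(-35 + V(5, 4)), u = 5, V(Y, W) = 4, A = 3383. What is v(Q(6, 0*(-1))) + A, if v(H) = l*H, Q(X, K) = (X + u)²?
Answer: 160925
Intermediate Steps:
l = 1302 (l = (-14 - 28)*(-35 + 4) = -42*(-31) = 1302)
Q(X, K) = (5 + X)² (Q(X, K) = (X + 5)² = (5 + X)²)
v(H) = 1302*H
v(Q(6, 0*(-1))) + A = 1302*(5 + 6)² + 3383 = 1302*11² + 3383 = 1302*121 + 3383 = 157542 + 3383 = 160925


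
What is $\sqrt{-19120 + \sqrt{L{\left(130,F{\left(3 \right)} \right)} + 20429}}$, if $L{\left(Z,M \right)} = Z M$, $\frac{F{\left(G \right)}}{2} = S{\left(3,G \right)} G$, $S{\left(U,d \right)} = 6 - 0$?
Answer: $\sqrt{-19120 + \sqrt{25109}} \approx 137.7 i$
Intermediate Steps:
$S{\left(U,d \right)} = 6$ ($S{\left(U,d \right)} = 6 + 0 = 6$)
$F{\left(G \right)} = 12 G$ ($F{\left(G \right)} = 2 \cdot 6 G = 12 G$)
$L{\left(Z,M \right)} = M Z$
$\sqrt{-19120 + \sqrt{L{\left(130,F{\left(3 \right)} \right)} + 20429}} = \sqrt{-19120 + \sqrt{12 \cdot 3 \cdot 130 + 20429}} = \sqrt{-19120 + \sqrt{36 \cdot 130 + 20429}} = \sqrt{-19120 + \sqrt{4680 + 20429}} = \sqrt{-19120 + \sqrt{25109}}$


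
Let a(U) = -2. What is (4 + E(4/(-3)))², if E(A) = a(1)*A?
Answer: 400/9 ≈ 44.444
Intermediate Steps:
E(A) = -2*A
(4 + E(4/(-3)))² = (4 - 8/(-3))² = (4 - 8*(-1)/3)² = (4 - 2*(-4/3))² = (4 + 8/3)² = (20/3)² = 400/9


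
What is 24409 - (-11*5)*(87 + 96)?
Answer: 34474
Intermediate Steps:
24409 - (-11*5)*(87 + 96) = 24409 - (-55)*183 = 24409 - 1*(-10065) = 24409 + 10065 = 34474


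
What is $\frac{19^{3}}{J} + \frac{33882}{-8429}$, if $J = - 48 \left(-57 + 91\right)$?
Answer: $- \frac{113109935}{13756128} \approx -8.2225$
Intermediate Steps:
$J = -1632$ ($J = \left(-48\right) 34 = -1632$)
$\frac{19^{3}}{J} + \frac{33882}{-8429} = \frac{19^{3}}{-1632} + \frac{33882}{-8429} = 6859 \left(- \frac{1}{1632}\right) + 33882 \left(- \frac{1}{8429}\right) = - \frac{6859}{1632} - \frac{33882}{8429} = - \frac{113109935}{13756128}$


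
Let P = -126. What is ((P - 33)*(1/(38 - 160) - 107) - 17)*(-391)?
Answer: -810805361/122 ≈ -6.6459e+6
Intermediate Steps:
((P - 33)*(1/(38 - 160) - 107) - 17)*(-391) = ((-126 - 33)*(1/(38 - 160) - 107) - 17)*(-391) = (-159*(1/(-122) - 107) - 17)*(-391) = (-159*(-1/122 - 107) - 17)*(-391) = (-159*(-13055/122) - 17)*(-391) = (2075745/122 - 17)*(-391) = (2073671/122)*(-391) = -810805361/122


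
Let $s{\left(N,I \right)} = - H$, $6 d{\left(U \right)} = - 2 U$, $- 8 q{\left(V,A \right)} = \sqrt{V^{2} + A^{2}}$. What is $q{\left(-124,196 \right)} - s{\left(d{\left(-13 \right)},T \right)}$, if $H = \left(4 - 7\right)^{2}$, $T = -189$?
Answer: $9 - \frac{41 \sqrt{2}}{2} \approx -19.991$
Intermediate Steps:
$H = 9$ ($H = \left(-3\right)^{2} = 9$)
$q{\left(V,A \right)} = - \frac{\sqrt{A^{2} + V^{2}}}{8}$ ($q{\left(V,A \right)} = - \frac{\sqrt{V^{2} + A^{2}}}{8} = - \frac{\sqrt{A^{2} + V^{2}}}{8}$)
$d{\left(U \right)} = - \frac{U}{3}$ ($d{\left(U \right)} = \frac{\left(-2\right) U}{6} = - \frac{U}{3}$)
$s{\left(N,I \right)} = -9$ ($s{\left(N,I \right)} = \left(-1\right) 9 = -9$)
$q{\left(-124,196 \right)} - s{\left(d{\left(-13 \right)},T \right)} = - \frac{\sqrt{196^{2} + \left(-124\right)^{2}}}{8} - -9 = - \frac{\sqrt{38416 + 15376}}{8} + 9 = - \frac{\sqrt{53792}}{8} + 9 = - \frac{164 \sqrt{2}}{8} + 9 = - \frac{41 \sqrt{2}}{2} + 9 = 9 - \frac{41 \sqrt{2}}{2}$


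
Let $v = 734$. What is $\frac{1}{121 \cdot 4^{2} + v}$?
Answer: $\frac{1}{2670} \approx 0.00037453$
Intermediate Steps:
$\frac{1}{121 \cdot 4^{2} + v} = \frac{1}{121 \cdot 4^{2} + 734} = \frac{1}{121 \cdot 16 + 734} = \frac{1}{1936 + 734} = \frac{1}{2670}$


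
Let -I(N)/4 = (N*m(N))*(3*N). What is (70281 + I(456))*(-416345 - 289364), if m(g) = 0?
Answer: -49597934229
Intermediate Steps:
I(N) = 0 (I(N) = -4*N*0*3*N = -0*3*N = -4*0 = 0)
(70281 + I(456))*(-416345 - 289364) = (70281 + 0)*(-416345 - 289364) = 70281*(-705709) = -49597934229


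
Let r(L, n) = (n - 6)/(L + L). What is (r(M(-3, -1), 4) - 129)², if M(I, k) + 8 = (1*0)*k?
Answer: 1062961/64 ≈ 16609.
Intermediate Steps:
M(I, k) = -8 (M(I, k) = -8 + (1*0)*k = -8 + 0*k = -8 + 0 = -8)
r(L, n) = (-6 + n)/(2*L) (r(L, n) = (-6 + n)/((2*L)) = (-6 + n)*(1/(2*L)) = (-6 + n)/(2*L))
(r(M(-3, -1), 4) - 129)² = ((½)*(-6 + 4)/(-8) - 129)² = ((½)*(-⅛)*(-2) - 129)² = (⅛ - 129)² = (-1031/8)² = 1062961/64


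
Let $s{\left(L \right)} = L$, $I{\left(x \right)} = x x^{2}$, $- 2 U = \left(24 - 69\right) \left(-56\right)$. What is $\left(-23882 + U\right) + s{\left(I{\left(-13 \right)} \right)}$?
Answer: $-27339$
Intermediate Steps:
$U = -1260$ ($U = - \frac{\left(24 - 69\right) \left(-56\right)}{2} = - \frac{\left(-45\right) \left(-56\right)}{2} = \left(- \frac{1}{2}\right) 2520 = -1260$)
$I{\left(x \right)} = x^{3}$
$\left(-23882 + U\right) + s{\left(I{\left(-13 \right)} \right)} = \left(-23882 - 1260\right) + \left(-13\right)^{3} = -25142 - 2197 = -27339$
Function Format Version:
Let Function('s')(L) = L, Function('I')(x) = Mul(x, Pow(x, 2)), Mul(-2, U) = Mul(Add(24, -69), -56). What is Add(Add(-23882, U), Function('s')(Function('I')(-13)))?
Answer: -27339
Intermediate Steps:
U = -1260 (U = Mul(Rational(-1, 2), Mul(Add(24, -69), -56)) = Mul(Rational(-1, 2), Mul(-45, -56)) = Mul(Rational(-1, 2), 2520) = -1260)
Function('I')(x) = Pow(x, 3)
Add(Add(-23882, U), Function('s')(Function('I')(-13))) = Add(Add(-23882, -1260), Pow(-13, 3)) = Add(-25142, -2197) = -27339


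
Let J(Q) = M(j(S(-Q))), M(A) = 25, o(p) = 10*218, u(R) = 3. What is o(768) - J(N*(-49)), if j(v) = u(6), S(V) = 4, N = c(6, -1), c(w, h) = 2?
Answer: 2155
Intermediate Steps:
N = 2
o(p) = 2180
j(v) = 3
J(Q) = 25
o(768) - J(N*(-49)) = 2180 - 1*25 = 2180 - 25 = 2155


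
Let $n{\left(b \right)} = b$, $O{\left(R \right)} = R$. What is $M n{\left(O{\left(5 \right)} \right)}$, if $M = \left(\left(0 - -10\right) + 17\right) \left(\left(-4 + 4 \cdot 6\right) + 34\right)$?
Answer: $7290$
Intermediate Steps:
$M = 1458$ ($M = \left(\left(0 + 10\right) + 17\right) \left(\left(-4 + 24\right) + 34\right) = \left(10 + 17\right) \left(20 + 34\right) = 27 \cdot 54 = 1458$)
$M n{\left(O{\left(5 \right)} \right)} = 1458 \cdot 5 = 7290$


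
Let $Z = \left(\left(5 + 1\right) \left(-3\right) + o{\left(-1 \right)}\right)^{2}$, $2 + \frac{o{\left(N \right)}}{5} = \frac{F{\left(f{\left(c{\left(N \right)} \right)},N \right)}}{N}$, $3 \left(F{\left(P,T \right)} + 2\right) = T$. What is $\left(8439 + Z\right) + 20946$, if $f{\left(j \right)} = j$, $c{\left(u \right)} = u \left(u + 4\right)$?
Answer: $\frac{266866}{9} \approx 29652.0$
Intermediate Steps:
$c{\left(u \right)} = u \left(4 + u\right)$
$F{\left(P,T \right)} = -2 + \frac{T}{3}$
$o{\left(N \right)} = -10 + \frac{5 \left(-2 + \frac{N}{3}\right)}{N}$ ($o{\left(N \right)} = -10 + 5 \frac{-2 + \frac{N}{3}}{N} = -10 + \frac{5 \left(-2 + \frac{N}{3}\right)}{N}$)
$Z = \frac{2401}{9}$ ($Z = \left(\left(5 + 1\right) \left(-3\right) - \left(\frac{25}{3} + \frac{10}{-1}\right)\right)^{2} = \left(6 \left(-3\right) - - \frac{5}{3}\right)^{2} = \left(-18 + \left(- \frac{25}{3} + 10\right)\right)^{2} = \left(-18 + \frac{5}{3}\right)^{2} = \left(- \frac{49}{3}\right)^{2} = \frac{2401}{9} \approx 266.78$)
$\left(8439 + Z\right) + 20946 = \left(8439 + \frac{2401}{9}\right) + 20946 = \frac{78352}{9} + 20946 = \frac{266866}{9}$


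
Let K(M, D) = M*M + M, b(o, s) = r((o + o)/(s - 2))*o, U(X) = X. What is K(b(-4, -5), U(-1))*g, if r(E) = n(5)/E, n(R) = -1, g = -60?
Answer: -945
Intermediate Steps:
r(E) = -1/E
b(o, s) = 1 - s/2 (b(o, s) = (-1/((o + o)/(s - 2)))*o = (-1/((2*o)/(-2 + s)))*o = (-1/(2*o/(-2 + s)))*o = (-(-2 + s)/(2*o))*o = 1 - s/2)
K(M, D) = M + M² (K(M, D) = M² + M = M + M²)
K(b(-4, -5), U(-1))*g = ((1 - ½*(-5))*(1 + (1 - ½*(-5))))*(-60) = ((1 + 5/2)*(1 + (1 + 5/2)))*(-60) = (7*(1 + 7/2)/2)*(-60) = ((7/2)*(9/2))*(-60) = (63/4)*(-60) = -945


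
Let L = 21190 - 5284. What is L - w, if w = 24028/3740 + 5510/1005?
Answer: 2987056333/187935 ≈ 15894.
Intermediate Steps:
w = 2237777/187935 (w = 24028*(1/3740) + 5510*(1/1005) = 6007/935 + 1102/201 = 2237777/187935 ≈ 11.907)
L = 15906
L - w = 15906 - 1*2237777/187935 = 15906 - 2237777/187935 = 2987056333/187935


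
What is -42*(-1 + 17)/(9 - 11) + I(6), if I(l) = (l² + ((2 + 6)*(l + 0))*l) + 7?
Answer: 667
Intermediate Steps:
I(l) = 7 + 9*l² (I(l) = (l² + (8*l)*l) + 7 = (l² + 8*l²) + 7 = 9*l² + 7 = 7 + 9*l²)
-42*(-1 + 17)/(9 - 11) + I(6) = -42*(-1 + 17)/(9 - 11) + (7 + 9*6²) = -672/(-2) + (7 + 9*36) = -672*(-1)/2 + (7 + 324) = -42*(-8) + 331 = 336 + 331 = 667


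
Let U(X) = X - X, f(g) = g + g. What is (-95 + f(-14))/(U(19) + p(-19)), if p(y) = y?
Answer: 123/19 ≈ 6.4737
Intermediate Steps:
f(g) = 2*g
U(X) = 0
(-95 + f(-14))/(U(19) + p(-19)) = (-95 + 2*(-14))/(0 - 19) = (-95 - 28)/(-19) = -123*(-1/19) = 123/19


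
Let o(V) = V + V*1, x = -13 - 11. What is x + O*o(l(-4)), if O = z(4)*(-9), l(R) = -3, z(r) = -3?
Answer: -186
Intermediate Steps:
x = -24
o(V) = 2*V (o(V) = V + V = 2*V)
O = 27 (O = -3*(-9) = 27)
x + O*o(l(-4)) = -24 + 27*(2*(-3)) = -24 + 27*(-6) = -24 - 162 = -186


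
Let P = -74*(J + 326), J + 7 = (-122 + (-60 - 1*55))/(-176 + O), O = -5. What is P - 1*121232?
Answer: -26233216/181 ≈ -1.4494e+5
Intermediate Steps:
J = -1030/181 (J = -7 + (-122 + (-60 - 1*55))/(-176 - 5) = -7 + (-122 + (-60 - 55))/(-181) = -7 + (-122 - 115)*(-1/181) = -7 - 237*(-1/181) = -7 + 237/181 = -1030/181 ≈ -5.6906)
P = -4290224/181 (P = -74*(-1030/181 + 326) = -74*57976/181 = -4290224/181 ≈ -23703.)
P - 1*121232 = -4290224/181 - 1*121232 = -4290224/181 - 121232 = -26233216/181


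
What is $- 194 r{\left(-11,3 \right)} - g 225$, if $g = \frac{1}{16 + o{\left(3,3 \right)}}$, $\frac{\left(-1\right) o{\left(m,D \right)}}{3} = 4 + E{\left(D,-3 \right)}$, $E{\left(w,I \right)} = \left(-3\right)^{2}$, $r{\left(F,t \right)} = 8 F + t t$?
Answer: $\frac{352723}{23} \approx 15336.0$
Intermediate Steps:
$r{\left(F,t \right)} = t^{2} + 8 F$ ($r{\left(F,t \right)} = 8 F + t^{2} = t^{2} + 8 F$)
$E{\left(w,I \right)} = 9$
$o{\left(m,D \right)} = -39$ ($o{\left(m,D \right)} = - 3 \left(4 + 9\right) = \left(-3\right) 13 = -39$)
$g = - \frac{1}{23}$ ($g = \frac{1}{16 - 39} = \frac{1}{-23} = - \frac{1}{23} \approx -0.043478$)
$- 194 r{\left(-11,3 \right)} - g 225 = - 194 \left(3^{2} + 8 \left(-11\right)\right) - \left(- \frac{1}{23}\right) 225 = - 194 \left(9 - 88\right) - - \frac{225}{23} = \left(-194\right) \left(-79\right) + \frac{225}{23} = 15326 + \frac{225}{23} = \frac{352723}{23}$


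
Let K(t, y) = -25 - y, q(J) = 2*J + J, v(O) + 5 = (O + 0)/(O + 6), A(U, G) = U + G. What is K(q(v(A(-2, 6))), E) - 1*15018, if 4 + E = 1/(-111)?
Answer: -1669328/111 ≈ -15039.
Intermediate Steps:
E = -445/111 (E = -4 + 1/(-111) = -4 - 1/111 = -445/111 ≈ -4.0090)
A(U, G) = G + U
v(O) = -5 + O/(6 + O) (v(O) = -5 + (O + 0)/(O + 6) = -5 + O/(6 + O))
q(J) = 3*J
K(q(v(A(-2, 6))), E) - 1*15018 = (-25 - 1*(-445/111)) - 1*15018 = (-25 + 445/111) - 15018 = -2330/111 - 15018 = -1669328/111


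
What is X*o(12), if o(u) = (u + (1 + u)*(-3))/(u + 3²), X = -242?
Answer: 2178/7 ≈ 311.14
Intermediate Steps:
o(u) = (-3 - 2*u)/(9 + u) (o(u) = (u + (-3 - 3*u))/(u + 9) = (-3 - 2*u)/(9 + u))
X*o(12) = -242*(-3 - 2*12)/(9 + 12) = -242*(-3 - 24)/21 = -242*(-27)/21 = -242*(-9/7) = 2178/7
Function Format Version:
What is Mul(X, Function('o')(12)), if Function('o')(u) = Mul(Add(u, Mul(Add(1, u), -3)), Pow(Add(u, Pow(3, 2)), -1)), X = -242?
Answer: Rational(2178, 7) ≈ 311.14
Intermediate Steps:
Function('o')(u) = Mul(Pow(Add(9, u), -1), Add(-3, Mul(-2, u))) (Function('o')(u) = Mul(Add(u, Add(-3, Mul(-3, u))), Pow(Add(u, 9), -1)) = Mul(Add(-3, Mul(-2, u)), Pow(Add(9, u), -1)) = Mul(Pow(Add(9, u), -1), Add(-3, Mul(-2, u))))
Mul(X, Function('o')(12)) = Mul(-242, Mul(Pow(Add(9, 12), -1), Add(-3, Mul(-2, 12)))) = Mul(-242, Mul(Pow(21, -1), Add(-3, -24))) = Mul(-242, Mul(Rational(1, 21), -27)) = Mul(-242, Rational(-9, 7)) = Rational(2178, 7)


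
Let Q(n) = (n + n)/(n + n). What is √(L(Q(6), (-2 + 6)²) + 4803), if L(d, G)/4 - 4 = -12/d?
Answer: √4771 ≈ 69.072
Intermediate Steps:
Q(n) = 1 (Q(n) = (2*n)/((2*n)) = (2*n)*(1/(2*n)) = 1)
L(d, G) = 16 - 48/d (L(d, G) = 16 + 4*(-12/d) = 16 - 48/d)
√(L(Q(6), (-2 + 6)²) + 4803) = √((16 - 48/1) + 4803) = √((16 - 48*1) + 4803) = √((16 - 48) + 4803) = √(-32 + 4803) = √4771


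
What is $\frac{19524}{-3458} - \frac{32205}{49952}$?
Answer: $- \frac{77616267}{12338144} \approx -6.2908$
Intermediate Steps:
$\frac{19524}{-3458} - \frac{32205}{49952} = 19524 \left(- \frac{1}{3458}\right) - \frac{32205}{49952} = - \frac{9762}{1729} - \frac{32205}{49952} = - \frac{77616267}{12338144}$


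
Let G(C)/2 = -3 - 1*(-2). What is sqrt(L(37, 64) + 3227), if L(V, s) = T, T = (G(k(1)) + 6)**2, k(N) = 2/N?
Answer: sqrt(3243) ≈ 56.947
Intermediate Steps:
G(C) = -2 (G(C) = 2*(-3 - 1*(-2)) = 2*(-3 + 2) = 2*(-1) = -2)
T = 16 (T = (-2 + 6)**2 = 4**2 = 16)
L(V, s) = 16
sqrt(L(37, 64) + 3227) = sqrt(16 + 3227) = sqrt(3243)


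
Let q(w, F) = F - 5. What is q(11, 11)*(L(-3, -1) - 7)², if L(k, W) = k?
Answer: 600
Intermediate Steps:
q(w, F) = -5 + F
q(11, 11)*(L(-3, -1) - 7)² = (-5 + 11)*(-3 - 7)² = 6*(-10)² = 6*100 = 600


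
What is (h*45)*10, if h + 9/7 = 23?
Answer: 68400/7 ≈ 9771.4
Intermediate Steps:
h = 152/7 (h = -9/7 + 23 = 152/7 ≈ 21.714)
(h*45)*10 = ((152/7)*45)*10 = (6840/7)*10 = 68400/7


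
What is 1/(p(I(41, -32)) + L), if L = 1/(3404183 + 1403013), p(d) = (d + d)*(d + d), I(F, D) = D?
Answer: 4807196/19690274817 ≈ 0.00024414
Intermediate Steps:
p(d) = 4*d² (p(d) = (2*d)*(2*d) = 4*d²)
L = 1/4807196 ≈ 2.0802e-7
1/(p(I(41, -32)) + L) = 1/(4*(-32)² + 1/4807196) = 1/(4*1024 + 1/4807196) = 1/(4096 + 1/4807196) = 1/(19690274817/4807196) = 4807196/19690274817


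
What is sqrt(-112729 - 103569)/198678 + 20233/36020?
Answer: 20233/36020 + I*sqrt(216298)/198678 ≈ 0.56172 + 0.0023409*I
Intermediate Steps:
sqrt(-112729 - 103569)/198678 + 20233/36020 = sqrt(-216298)*(1/198678) + 20233*(1/36020) = (I*sqrt(216298))*(1/198678) + 20233/36020 = I*sqrt(216298)/198678 + 20233/36020 = 20233/36020 + I*sqrt(216298)/198678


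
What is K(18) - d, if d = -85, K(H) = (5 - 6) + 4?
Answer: 88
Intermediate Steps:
K(H) = 3 (K(H) = -1 + 4 = 3)
K(18) - d = 3 - 1*(-85) = 3 + 85 = 88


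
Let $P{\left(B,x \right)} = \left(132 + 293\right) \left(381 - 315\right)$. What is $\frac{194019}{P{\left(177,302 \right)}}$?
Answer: $\frac{64673}{9350} \approx 6.9169$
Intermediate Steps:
$P{\left(B,x \right)} = 28050$ ($P{\left(B,x \right)} = 425 \cdot 66 = 28050$)
$\frac{194019}{P{\left(177,302 \right)}} = \frac{194019}{28050} = 194019 \cdot \frac{1}{28050} = \frac{64673}{9350}$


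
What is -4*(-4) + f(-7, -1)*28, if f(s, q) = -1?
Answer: -12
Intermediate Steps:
-4*(-4) + f(-7, -1)*28 = -4*(-4) - 1*28 = 16 - 28 = -12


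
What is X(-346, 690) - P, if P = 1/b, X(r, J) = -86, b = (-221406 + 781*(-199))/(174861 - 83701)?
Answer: -6463158/75365 ≈ -85.758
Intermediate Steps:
b = -75365/18232 (b = (-221406 - 155419)/91160 = -376825*1/91160 = -75365/18232 ≈ -4.1337)
P = -18232/75365 (P = 1/(-75365/18232) = -18232/75365 ≈ -0.24192)
X(-346, 690) - P = -86 - 1*(-18232/75365) = -86 + 18232/75365 = -6463158/75365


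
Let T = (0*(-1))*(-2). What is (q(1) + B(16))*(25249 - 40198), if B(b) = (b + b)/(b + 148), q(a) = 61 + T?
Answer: -37507041/41 ≈ -9.1481e+5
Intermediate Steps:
T = 0 (T = 0*(-2) = 0)
q(a) = 61 (q(a) = 61 + 0 = 61)
B(b) = 2*b/(148 + b) (B(b) = (2*b)/(148 + b) = 2*b/(148 + b))
(q(1) + B(16))*(25249 - 40198) = (61 + 2*16/(148 + 16))*(25249 - 40198) = (61 + 2*16/164)*(-14949) = (61 + 2*16*(1/164))*(-14949) = (61 + 8/41)*(-14949) = (2509/41)*(-14949) = -37507041/41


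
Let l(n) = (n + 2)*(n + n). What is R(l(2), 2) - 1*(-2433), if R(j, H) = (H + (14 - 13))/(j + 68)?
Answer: 68125/28 ≈ 2433.0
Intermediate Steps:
l(n) = 2*n*(2 + n) (l(n) = (2 + n)*(2*n) = 2*n*(2 + n))
R(j, H) = (1 + H)/(68 + j) (R(j, H) = (H + 1)/(68 + j) = (1 + H)/(68 + j))
R(l(2), 2) - 1*(-2433) = (1 + 2)/(68 + 2*2*(2 + 2)) - 1*(-2433) = 3/(68 + 2*2*4) + 2433 = 3/(68 + 16) + 2433 = 3/84 + 2433 = (1/84)*3 + 2433 = 1/28 + 2433 = 68125/28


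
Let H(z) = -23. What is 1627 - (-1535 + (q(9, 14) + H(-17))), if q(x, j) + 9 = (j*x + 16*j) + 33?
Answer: 2811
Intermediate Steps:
q(x, j) = 24 + 16*j + j*x (q(x, j) = -9 + ((j*x + 16*j) + 33) = -9 + ((16*j + j*x) + 33) = -9 + (33 + 16*j + j*x) = 24 + 16*j + j*x)
1627 - (-1535 + (q(9, 14) + H(-17))) = 1627 - (-1535 + ((24 + 16*14 + 14*9) - 23)) = 1627 - (-1535 + ((24 + 224 + 126) - 23)) = 1627 - (-1535 + (374 - 23)) = 1627 - (-1535 + 351) = 1627 - 1*(-1184) = 1627 + 1184 = 2811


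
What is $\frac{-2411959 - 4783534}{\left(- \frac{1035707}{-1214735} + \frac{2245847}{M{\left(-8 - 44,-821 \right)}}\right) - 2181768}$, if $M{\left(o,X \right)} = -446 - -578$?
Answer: $\frac{1153761468994860}{347107387926491} \approx 3.3239$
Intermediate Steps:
$M{\left(o,X \right)} = 132$ ($M{\left(o,X \right)} = -446 + 578 = 132$)
$\frac{-2411959 - 4783534}{\left(- \frac{1035707}{-1214735} + \frac{2245847}{M{\left(-8 - 44,-821 \right)}}\right) - 2181768} = \frac{-2411959 - 4783534}{\left(- \frac{1035707}{-1214735} + \frac{2245847}{132}\right) - 2181768} = - \frac{7195493}{\left(\left(-1035707\right) \left(- \frac{1}{1214735}\right) + 2245847 \cdot \frac{1}{132}\right) - 2181768} = - \frac{7195493}{\left(\frac{1035707}{1214735} + \frac{2245847}{132}\right) - 2181768} = - \frac{7195493}{\frac{2728245668869}{160345020} - 2181768} = - \frac{7195493}{- \frac{347107387926491}{160345020}} = \left(-7195493\right) \left(- \frac{160345020}{347107387926491}\right) = \frac{1153761468994860}{347107387926491}$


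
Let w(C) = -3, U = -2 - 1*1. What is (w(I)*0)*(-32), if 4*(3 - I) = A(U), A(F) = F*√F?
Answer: 0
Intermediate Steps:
U = -3 (U = -2 - 1 = -3)
A(F) = F^(3/2)
I = 3 + 3*I*√3/4 (I = 3 - (-3)*I*√3/4 = 3 + 3*I*√3/4 ≈ 3.0 + 1.299*I)
(w(I)*0)*(-32) = -3*0*(-32) = 0*(-32) = 0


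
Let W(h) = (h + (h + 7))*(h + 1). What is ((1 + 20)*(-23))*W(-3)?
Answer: 966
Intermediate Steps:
W(h) = (1 + h)*(7 + 2*h) (W(h) = (h + (7 + h))*(1 + h) = (7 + 2*h)*(1 + h) = (1 + h)*(7 + 2*h))
((1 + 20)*(-23))*W(-3) = ((1 + 20)*(-23))*(7 + 2*(-3)² + 9*(-3)) = (21*(-23))*(7 + 2*9 - 27) = -483*(7 + 18 - 27) = -483*(-2) = 966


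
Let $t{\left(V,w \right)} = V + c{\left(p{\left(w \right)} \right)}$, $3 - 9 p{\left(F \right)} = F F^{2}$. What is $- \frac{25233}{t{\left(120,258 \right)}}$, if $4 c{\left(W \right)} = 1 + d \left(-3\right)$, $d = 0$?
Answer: $- \frac{7764}{37} \approx -209.84$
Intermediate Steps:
$p{\left(F \right)} = \frac{1}{3} - \frac{F^{3}}{9}$ ($p{\left(F \right)} = \frac{1}{3} - \frac{F F^{2}}{9} = \frac{1}{3} - \frac{F^{3}}{9}$)
$c{\left(W \right)} = \frac{1}{4}$ ($c{\left(W \right)} = \frac{1 + 0 \left(-3\right)}{4} = \frac{1 + 0}{4} = \frac{1}{4} \cdot 1 = \frac{1}{4}$)
$t{\left(V,w \right)} = \frac{1}{4} + V$ ($t{\left(V,w \right)} = V + \frac{1}{4} = \frac{1}{4} + V$)
$- \frac{25233}{t{\left(120,258 \right)}} = - \frac{25233}{\frac{1}{4} + 120} = - \frac{25233}{\frac{481}{4}} = \left(-25233\right) \frac{4}{481} = - \frac{7764}{37}$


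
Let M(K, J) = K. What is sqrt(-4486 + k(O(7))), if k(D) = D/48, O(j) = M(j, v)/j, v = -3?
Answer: I*sqrt(645981)/12 ≈ 66.977*I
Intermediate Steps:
O(j) = 1 (O(j) = j/j = 1)
k(D) = D/48 (k(D) = D*(1/48) = D/48)
sqrt(-4486 + k(O(7))) = sqrt(-4486 + (1/48)*1) = sqrt(-4486 + 1/48) = sqrt(-215327/48) = I*sqrt(645981)/12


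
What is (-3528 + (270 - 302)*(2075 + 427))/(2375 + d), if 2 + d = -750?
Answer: -27864/541 ≈ -51.505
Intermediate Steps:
d = -752 (d = -2 - 750 = -752)
(-3528 + (270 - 302)*(2075 + 427))/(2375 + d) = (-3528 + (270 - 302)*(2075 + 427))/(2375 - 752) = (-3528 - 32*2502)/1623 = (-3528 - 80064)*(1/1623) = -83592*1/1623 = -27864/541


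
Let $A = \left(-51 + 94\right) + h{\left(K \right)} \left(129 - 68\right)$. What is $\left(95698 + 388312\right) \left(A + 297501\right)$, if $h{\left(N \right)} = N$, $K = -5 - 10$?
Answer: $143571402290$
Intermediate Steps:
$K = -15$ ($K = -5 - 10 = -15$)
$A = -872$ ($A = \left(-51 + 94\right) - 15 \left(129 - 68\right) = 43 - 15 \left(129 - 68\right) = 43 - 915 = -872$)
$\left(95698 + 388312\right) \left(A + 297501\right) = \left(95698 + 388312\right) \left(-872 + 297501\right) = 484010 \cdot 296629 = 143571402290$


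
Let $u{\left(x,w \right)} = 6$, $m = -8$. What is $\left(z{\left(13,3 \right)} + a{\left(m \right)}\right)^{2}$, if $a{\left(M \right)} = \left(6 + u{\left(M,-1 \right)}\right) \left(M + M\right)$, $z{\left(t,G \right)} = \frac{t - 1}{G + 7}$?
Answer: $\frac{910116}{25} \approx 36405.0$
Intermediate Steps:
$z{\left(t,G \right)} = \frac{-1 + t}{7 + G}$
$a{\left(M \right)} = 24 M$ ($a{\left(M \right)} = \left(6 + 6\right) \left(M + M\right) = 12 \cdot 2 M = 24 M$)
$\left(z{\left(13,3 \right)} + a{\left(m \right)}\right)^{2} = \left(\frac{-1 + 13}{7 + 3} + 24 \left(-8\right)\right)^{2} = \left(\frac{1}{10} \cdot 12 - 192\right)^{2} = \left(\frac{6}{5} - 192\right)^{2} = \left(- \frac{954}{5}\right)^{2} = \frac{910116}{25}$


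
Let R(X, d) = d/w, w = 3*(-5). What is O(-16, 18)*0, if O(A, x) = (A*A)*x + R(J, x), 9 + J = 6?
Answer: 0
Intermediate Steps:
w = -15
J = -3 (J = -9 + 6 = -3)
R(X, d) = -d/15 (R(X, d) = d/(-15) = d*(-1/15) = -d/15)
O(A, x) = -x/15 + x*A² (O(A, x) = (A*A)*x - x/15 = A²*x - x/15 = x*A² - x/15 = -x/15 + x*A²)
O(-16, 18)*0 = (18*(-1/15 + (-16)²))*0 = (18*(-1/15 + 256))*0 = (18*(3839/15))*0 = (23034/5)*0 = 0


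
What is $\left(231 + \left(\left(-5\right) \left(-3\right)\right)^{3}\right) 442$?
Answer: $1593852$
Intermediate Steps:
$\left(231 + \left(\left(-5\right) \left(-3\right)\right)^{3}\right) 442 = \left(231 + 15^{3}\right) 442 = \left(231 + 3375\right) 442 = 3606 \cdot 442 = 1593852$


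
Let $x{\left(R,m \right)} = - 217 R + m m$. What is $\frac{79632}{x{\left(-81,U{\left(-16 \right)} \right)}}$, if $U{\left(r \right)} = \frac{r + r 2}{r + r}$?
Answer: $\frac{35392}{7813} \approx 4.5299$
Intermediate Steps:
$U{\left(r \right)} = \frac{3}{2}$ ($U{\left(r \right)} = \frac{r + 2 r}{2 r} = 3 r \frac{1}{2 r} = \frac{3}{2}$)
$x{\left(R,m \right)} = m^{2} - 217 R$ ($x{\left(R,m \right)} = - 217 R + m^{2} = m^{2} - 217 R$)
$\frac{79632}{x{\left(-81,U{\left(-16 \right)} \right)}} = \frac{79632}{\left(\frac{3}{2}\right)^{2} - -17577} = \frac{79632}{\frac{9}{4} + 17577} = \frac{79632}{\frac{70317}{4}} = 79632 \cdot \frac{4}{70317} = \frac{35392}{7813}$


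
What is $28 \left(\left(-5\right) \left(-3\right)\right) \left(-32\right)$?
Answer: $-13440$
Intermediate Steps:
$28 \left(\left(-5\right) \left(-3\right)\right) \left(-32\right) = 28 \cdot 15 \left(-32\right) = 420 \left(-32\right) = -13440$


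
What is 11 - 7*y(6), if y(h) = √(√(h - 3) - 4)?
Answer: 11 - 7*√(-4 + √3) ≈ 11.0 - 10.542*I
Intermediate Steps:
y(h) = √(-4 + √(-3 + h)) (y(h) = √(√(-3 + h) - 4) = √(-4 + √(-3 + h)))
11 - 7*y(6) = 11 - 7*√(-4 + √(-3 + 6)) = 11 - 7*√(-4 + √3)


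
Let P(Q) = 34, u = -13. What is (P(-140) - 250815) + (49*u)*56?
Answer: -286453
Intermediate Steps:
(P(-140) - 250815) + (49*u)*56 = (34 - 250815) + (49*(-13))*56 = -250781 - 637*56 = -250781 - 35672 = -286453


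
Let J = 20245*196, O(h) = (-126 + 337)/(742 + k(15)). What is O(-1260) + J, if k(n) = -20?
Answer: 2864910651/722 ≈ 3.9680e+6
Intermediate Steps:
O(h) = 211/722 (O(h) = (-126 + 337)/(742 - 20) = 211/722)
J = 3968020
O(-1260) + J = 211/722 + 3968020 = 2864910651/722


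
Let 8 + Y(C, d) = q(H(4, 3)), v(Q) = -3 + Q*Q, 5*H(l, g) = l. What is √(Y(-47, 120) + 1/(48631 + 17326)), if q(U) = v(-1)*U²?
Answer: I*√1009273948043/329785 ≈ 3.0463*I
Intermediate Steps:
H(l, g) = l/5
v(Q) = -3 + Q²
q(U) = -2*U² (q(U) = (-3 + (-1)²)*U² = (-3 + 1)*U² = -2*U²)
Y(C, d) = -232/25 (Y(C, d) = -8 - 2*((⅕)*4)² = -8 - 2*(⅘)² = -8 - 2*16/25 = -8 - 32/25 = -232/25)
√(Y(-47, 120) + 1/(48631 + 17326)) = √(-232/25 + 1/(48631 + 17326)) = √(-232/25 + 1/65957) = √(-15301999/1648925) = I*√1009273948043/329785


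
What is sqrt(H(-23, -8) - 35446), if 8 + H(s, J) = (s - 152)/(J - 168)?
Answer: I*sqrt(68637019)/44 ≈ 188.29*I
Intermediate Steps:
H(s, J) = -8 + (-152 + s)/(-168 + J) (H(s, J) = -8 + (s - 152)/(J - 168) = -8 + (-152 + s)/(-168 + J))
sqrt(H(-23, -8) - 35446) = sqrt((1192 - 23 - 8*(-8))/(-168 - 8) - 35446) = sqrt((1192 - 23 + 64)/(-176) - 35446) = sqrt(-1/176*1233 - 35446) = sqrt(-1233/176 - 35446) = sqrt(-6239729/176) = I*sqrt(68637019)/44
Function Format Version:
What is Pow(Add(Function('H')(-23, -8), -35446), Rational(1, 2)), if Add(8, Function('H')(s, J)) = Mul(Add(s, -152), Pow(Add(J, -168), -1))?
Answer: Mul(Rational(1, 44), I, Pow(68637019, Rational(1, 2))) ≈ Mul(188.29, I)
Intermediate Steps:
Function('H')(s, J) = Add(-8, Mul(Pow(Add(-168, J), -1), Add(-152, s))) (Function('H')(s, J) = Add(-8, Mul(Add(s, -152), Pow(Add(J, -168), -1))) = Add(-8, Mul(Add(-152, s), Pow(Add(-168, J), -1))) = Add(-8, Mul(Pow(Add(-168, J), -1), Add(-152, s))))
Pow(Add(Function('H')(-23, -8), -35446), Rational(1, 2)) = Pow(Add(Mul(Pow(Add(-168, -8), -1), Add(1192, -23, Mul(-8, -8))), -35446), Rational(1, 2)) = Pow(Add(Mul(Pow(-176, -1), Add(1192, -23, 64)), -35446), Rational(1, 2)) = Pow(Add(Mul(Rational(-1, 176), 1233), -35446), Rational(1, 2)) = Pow(Add(Rational(-1233, 176), -35446), Rational(1, 2)) = Pow(Rational(-6239729, 176), Rational(1, 2)) = Mul(Rational(1, 44), I, Pow(68637019, Rational(1, 2)))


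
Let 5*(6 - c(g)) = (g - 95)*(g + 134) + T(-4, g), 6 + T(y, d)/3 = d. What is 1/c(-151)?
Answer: -5/3681 ≈ -0.0013583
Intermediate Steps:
T(y, d) = -18 + 3*d
c(g) = 48/5 - 3*g/5 - (-95 + g)*(134 + g)/5 (c(g) = 6 - ((g - 95)*(g + 134) + (-18 + 3*g))/5 = 6 - ((-95 + g)*(134 + g) + (-18 + 3*g))/5 = 6 - (-18 + 3*g + (-95 + g)*(134 + g))/5 = 6 + (18/5 - 3*g/5 - (-95 + g)*(134 + g)/5) = 48/5 - 3*g/5 - (-95 + g)*(134 + g)/5)
1/c(-151) = 1/(12778/5 - 42/5*(-151) - ⅕*(-151)²) = 1/(12778/5 + 6342/5 - ⅕*22801) = 1/(12778/5 + 6342/5 - 22801/5) = 1/(-3681/5) = -5/3681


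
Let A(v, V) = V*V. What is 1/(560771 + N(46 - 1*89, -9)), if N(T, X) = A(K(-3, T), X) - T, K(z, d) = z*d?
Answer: 1/560895 ≈ 1.7829e-6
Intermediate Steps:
K(z, d) = d*z
A(v, V) = V**2
N(T, X) = X**2 - T
1/(560771 + N(46 - 1*89, -9)) = 1/(560771 + ((-9)**2 - (46 - 1*89))) = 1/(560771 + (81 - (46 - 89))) = 1/(560771 + (81 - 1*(-43))) = 1/(560771 + (81 + 43)) = 1/(560771 + 124) = 1/560895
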